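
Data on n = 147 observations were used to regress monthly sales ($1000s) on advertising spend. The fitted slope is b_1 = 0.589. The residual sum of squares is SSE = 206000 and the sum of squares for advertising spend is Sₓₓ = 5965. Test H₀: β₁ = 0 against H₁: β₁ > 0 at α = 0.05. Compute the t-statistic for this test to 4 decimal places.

t = 1.2069

MSE = SSE/(n − 2) = 206000/145 = 1420.69.
SE(b_1) = √(MSE/Sₓₓ) = √(1420.69/5965) = 0.488028.
t = 0.589 / 0.488028 = 1.2069.
df = n − 2 = 145.
One-sided p ≈ 0.1147, which is ≥ 0.05, so fail to reject H₀.
The data do not give significant evidence that the true slope on advertising spend is positive.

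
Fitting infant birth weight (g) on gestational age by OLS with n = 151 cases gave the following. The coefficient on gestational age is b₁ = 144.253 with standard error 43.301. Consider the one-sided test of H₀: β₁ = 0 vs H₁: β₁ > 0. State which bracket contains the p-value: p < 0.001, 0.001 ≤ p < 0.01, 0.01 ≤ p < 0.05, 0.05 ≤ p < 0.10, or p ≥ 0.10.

p < 0.001

t = 144.253 / 43.301 = 3.331.
df = n − 2 = 151 − 2 = 149.
One-sided p = P(T_{149} > t) ≈ 0.0005.
So p < 0.001.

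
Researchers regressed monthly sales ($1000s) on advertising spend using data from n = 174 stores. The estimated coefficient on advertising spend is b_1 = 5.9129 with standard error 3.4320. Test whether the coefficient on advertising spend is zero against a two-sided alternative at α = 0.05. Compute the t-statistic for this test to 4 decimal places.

H₀: β₁ = 0 vs H₁: β₁ ≠ 0.
t = (b_1 − β₁⁰)/SE = 5.9129 / 3.4320 = 1.7229.
df = n − 2 = 174 − 2 = 172.
Two-sided p ≈ 0.0867, which is ≥ 0.05, so fail to reject H₀.
The data do not give significant evidence of an association between advertising spend and monthly sales.

t = 1.7229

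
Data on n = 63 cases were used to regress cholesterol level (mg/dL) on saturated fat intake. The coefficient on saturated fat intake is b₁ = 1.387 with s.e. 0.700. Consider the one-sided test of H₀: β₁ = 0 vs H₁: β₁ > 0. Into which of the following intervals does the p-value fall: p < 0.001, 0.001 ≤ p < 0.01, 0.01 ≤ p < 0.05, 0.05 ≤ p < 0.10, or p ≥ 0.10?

0.01 ≤ p < 0.05

t = 1.387 / 0.700 = 1.981.
df = n − 2 = 63 − 2 = 61.
One-sided p = P(T_{61} > t) ≈ 0.0260.
So 0.01 ≤ p < 0.05.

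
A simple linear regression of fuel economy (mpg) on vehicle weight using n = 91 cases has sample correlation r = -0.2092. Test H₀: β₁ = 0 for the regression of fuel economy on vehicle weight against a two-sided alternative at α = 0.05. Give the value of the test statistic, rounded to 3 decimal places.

t = r·√(n − 2)/√(1 − r²) = -0.2092·√89/√0.956235 = -2.018.
df = n − 2 = 89.
Two-sided p ≈ 0.0466, which is < 0.05, so reject H₀.
There is evidence of a linear association between vehicle weight and fuel economy.

t = -2.018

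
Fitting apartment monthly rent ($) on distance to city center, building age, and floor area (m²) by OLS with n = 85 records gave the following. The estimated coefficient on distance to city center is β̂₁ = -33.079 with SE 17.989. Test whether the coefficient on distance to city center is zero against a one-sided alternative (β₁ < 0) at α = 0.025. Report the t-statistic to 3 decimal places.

H₀: β₁ = 0 vs H₁: β₁ < 0.
t = (β̂₁ − β₁⁰)/SE = -33.079 / 17.989 = -1.839.
df = n − k − 1 = 85 − 3 − 1 = 81.
One-sided p ≈ 0.0348, which is ≥ 0.025, so fail to reject H₀.
The data do not give significant evidence that the true slope on distance to city center is negative, holding the other predictors fixed.

t = -1.839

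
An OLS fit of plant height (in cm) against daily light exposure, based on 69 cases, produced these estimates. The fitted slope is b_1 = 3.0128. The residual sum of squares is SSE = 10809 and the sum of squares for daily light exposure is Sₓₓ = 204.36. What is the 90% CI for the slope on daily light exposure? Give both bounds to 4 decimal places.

MSE = SSE/(n − 2) = 10809/67 = 161.328.
SE(b_1) = √(MSE/Sₓₓ) = √(161.328/204.36) = 0.8885.
df = n − 2 = 67.
t* = t_{0.05, 67} = 1.667916.
Margin = t* × SE = 1.667916 × 0.8885 = 1.481943.
CI: 3.0128 ± 1.481943 → (1.5309, 4.4947).
With 90% confidence, each one-unit increase in daily light exposure is associated with a change of between 1.5309 and 4.4947 cm in plant height.

(1.5309, 4.4947)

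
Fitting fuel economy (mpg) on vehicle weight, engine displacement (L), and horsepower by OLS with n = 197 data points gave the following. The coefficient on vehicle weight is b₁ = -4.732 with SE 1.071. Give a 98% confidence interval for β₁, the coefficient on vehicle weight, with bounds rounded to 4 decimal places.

df = n − k − 1 = 197 − 3 − 1 = 193.
t* = t_{0.01, 193} = 2.345824.
Margin = t* × SE = 2.345824 × 1.071 = 2.512377.
CI: -4.732 ± 2.512377 → (-7.2444, -2.2196).
With 98% confidence, each one-unit increase in vehicle weight is associated with a change of between -7.2444 and -2.2196 mpg in fuel economy, holding the other predictors fixed.

(-7.2444, -2.2196)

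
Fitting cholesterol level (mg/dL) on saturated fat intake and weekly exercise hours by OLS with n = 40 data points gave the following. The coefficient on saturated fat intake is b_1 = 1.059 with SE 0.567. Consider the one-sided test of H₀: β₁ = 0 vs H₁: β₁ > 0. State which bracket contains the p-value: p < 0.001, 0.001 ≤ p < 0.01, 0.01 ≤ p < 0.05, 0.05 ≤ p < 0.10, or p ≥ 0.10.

0.01 ≤ p < 0.05

t = 1.059 / 0.567 = 1.868.
df = n − k − 1 = 40 − 2 − 1 = 37.
One-sided p = P(T_{37} > t) ≈ 0.0349.
So 0.01 ≤ p < 0.05.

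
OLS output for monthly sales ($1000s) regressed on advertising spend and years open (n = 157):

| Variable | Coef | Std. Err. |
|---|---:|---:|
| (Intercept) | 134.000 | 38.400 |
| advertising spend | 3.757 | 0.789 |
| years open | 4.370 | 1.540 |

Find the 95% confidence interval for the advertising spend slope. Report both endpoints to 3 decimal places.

(2.198, 5.316)

Read off: b = 3.757, SE = 0.789 for advertising spend.
df = n − k − 1 = 157 − 2 − 1 = 154.
t* = t_{0.025, 154} = 1.975488.
Margin = t* × SE = 1.975488 × 0.789 = 1.55866.
CI: 3.757 ± 1.55866 → (2.198, 5.316).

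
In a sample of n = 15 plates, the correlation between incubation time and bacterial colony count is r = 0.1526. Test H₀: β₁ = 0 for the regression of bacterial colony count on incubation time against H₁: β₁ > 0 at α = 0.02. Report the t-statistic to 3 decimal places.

t = r·√(n − 2)/√(1 − r²) = 0.1526·√13/√0.976713 = 0.557.
df = n − 2 = 13.
One-sided p ≈ 0.2936, which is ≥ 0.02, so fail to reject H₀.
The data do not give significant evidence of a linear association between incubation time and bacterial colony count.

t = 0.557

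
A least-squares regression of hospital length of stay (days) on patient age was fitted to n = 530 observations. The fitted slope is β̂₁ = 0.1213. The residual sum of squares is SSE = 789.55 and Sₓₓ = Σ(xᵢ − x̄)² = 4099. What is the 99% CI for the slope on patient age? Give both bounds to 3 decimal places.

MSE = SSE/(n − 2) = 789.55/528 = 1.49536.
SE(β̂₁) = √(MSE/Sₓₓ) = √(1.49536/4099) = 0.0191.
df = n − 2 = 528.
t* = t_{0.005, 528} = 2.585173.
Margin = t* × SE = 2.585173 × 0.0191 = 0.04938.
CI: 0.1213 ± 0.04938 → (0.072, 0.171).
With 99% confidence, each one-unit increase in patient age is associated with a change of between 0.072 and 0.171 days in hospital length of stay.

(0.072, 0.171)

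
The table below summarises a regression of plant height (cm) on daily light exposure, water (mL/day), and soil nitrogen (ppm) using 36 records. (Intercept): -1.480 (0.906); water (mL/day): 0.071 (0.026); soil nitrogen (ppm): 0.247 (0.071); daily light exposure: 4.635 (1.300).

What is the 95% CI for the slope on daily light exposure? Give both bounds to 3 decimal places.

(1.987, 7.283)

Read off: b = 4.635, SE = 1.300 for daily light exposure.
df = n − k − 1 = 36 − 3 − 1 = 32.
t* = t_{0.025, 32} = 2.036933.
Margin = t* × SE = 2.036933 × 1.300 = 2.64801.
CI: 4.635 ± 2.64801 → (1.987, 7.283).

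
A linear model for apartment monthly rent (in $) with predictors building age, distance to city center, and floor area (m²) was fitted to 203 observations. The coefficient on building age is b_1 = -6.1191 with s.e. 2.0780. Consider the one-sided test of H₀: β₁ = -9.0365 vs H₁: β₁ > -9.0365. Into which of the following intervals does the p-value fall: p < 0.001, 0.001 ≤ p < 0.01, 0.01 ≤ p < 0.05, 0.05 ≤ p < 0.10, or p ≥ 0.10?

t = (-6.1191 − (-9.0365)) / 2.0780 = 1.404.
df = n − k − 1 = 203 − 3 − 1 = 199.
One-sided p = P(T_{199} > t) ≈ 0.0809.
So 0.05 ≤ p < 0.10.

0.05 ≤ p < 0.10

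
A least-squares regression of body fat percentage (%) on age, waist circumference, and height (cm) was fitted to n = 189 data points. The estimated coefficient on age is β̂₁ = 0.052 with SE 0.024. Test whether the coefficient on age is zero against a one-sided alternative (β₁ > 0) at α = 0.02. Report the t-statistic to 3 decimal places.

t = 2.167

H₀: β₁ = 0 vs H₁: β₁ > 0.
t = (β̂₁ − β₁⁰)/SE = 0.052 / 0.024 = 2.167.
df = n − k − 1 = 189 − 3 − 1 = 185.
One-sided p ≈ 0.0158, which is < 0.02, so reject H₀.
There is evidence that the true slope on age is positive, holding the other predictors fixed.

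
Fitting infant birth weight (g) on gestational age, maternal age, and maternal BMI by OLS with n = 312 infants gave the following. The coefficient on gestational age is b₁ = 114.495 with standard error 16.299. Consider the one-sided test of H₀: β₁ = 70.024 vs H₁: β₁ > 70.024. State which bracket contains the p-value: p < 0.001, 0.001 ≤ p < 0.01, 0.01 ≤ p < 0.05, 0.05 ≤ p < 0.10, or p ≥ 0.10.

0.001 ≤ p < 0.01

t = (114.495 − 70.024) / 16.299 = 2.728.
df = n − k − 1 = 312 − 3 − 1 = 308.
One-sided p = P(T_{308} > t) ≈ 0.0034.
So 0.001 ≤ p < 0.01.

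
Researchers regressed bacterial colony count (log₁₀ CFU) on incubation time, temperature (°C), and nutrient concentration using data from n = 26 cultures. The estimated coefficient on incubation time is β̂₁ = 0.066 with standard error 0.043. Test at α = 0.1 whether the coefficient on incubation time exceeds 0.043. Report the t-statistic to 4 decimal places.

H₀: β₁ = 0.043 vs H₁: β₁ > 0.043.
t = (β̂₁ − β₁⁰)/SE = (0.066 − 0.043) / 0.043 = 0.5349.
df = n − k − 1 = 26 − 3 − 1 = 22.
One-sided p ≈ 0.2990, which is ≥ 0.1, so fail to reject H₀.
The data do not give significant evidence that the true slope on incubation time exceeds 0.043 log₁₀ CFU per unit, holding the other predictors fixed.

t = 0.5349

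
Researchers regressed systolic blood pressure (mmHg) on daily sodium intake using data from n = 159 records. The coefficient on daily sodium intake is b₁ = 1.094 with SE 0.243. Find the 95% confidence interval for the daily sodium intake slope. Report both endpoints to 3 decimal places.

(0.614, 1.574)

df = n − 2 = 159 − 2 = 157.
t* = t_{0.025, 157} = 1.975189.
Margin = t* × SE = 1.975189 × 0.243 = 0.47997.
CI: 1.094 ± 0.47997 → (0.614, 1.574).
With 95% confidence, each one-unit increase in daily sodium intake is associated with a change of between 0.614 and 1.574 mmHg in systolic blood pressure.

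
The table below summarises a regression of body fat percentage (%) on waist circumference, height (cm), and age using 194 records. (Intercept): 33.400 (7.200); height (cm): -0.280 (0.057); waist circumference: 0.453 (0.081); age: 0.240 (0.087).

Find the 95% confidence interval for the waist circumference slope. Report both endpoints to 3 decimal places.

(0.293, 0.613)

Read off: b = 0.453, SE = 0.081 for waist circumference.
df = n − k − 1 = 194 − 3 − 1 = 190.
t* = t_{0.025, 190} = 1.972528.
Margin = t* × SE = 1.972528 × 0.081 = 0.15977.
CI: 0.453 ± 0.15977 → (0.293, 0.613).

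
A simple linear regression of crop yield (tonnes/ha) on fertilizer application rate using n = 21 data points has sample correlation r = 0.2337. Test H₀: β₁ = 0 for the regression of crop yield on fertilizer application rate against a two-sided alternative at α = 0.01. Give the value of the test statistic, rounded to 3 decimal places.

t = 1.048

t = r·√(n − 2)/√(1 − r²) = 0.2337·√19/√0.945384 = 1.048.
df = n − 2 = 19.
Two-sided p ≈ 0.3079, which is ≥ 0.01, so fail to reject H₀.
The data do not give significant evidence of a linear association between fertilizer application rate and crop yield.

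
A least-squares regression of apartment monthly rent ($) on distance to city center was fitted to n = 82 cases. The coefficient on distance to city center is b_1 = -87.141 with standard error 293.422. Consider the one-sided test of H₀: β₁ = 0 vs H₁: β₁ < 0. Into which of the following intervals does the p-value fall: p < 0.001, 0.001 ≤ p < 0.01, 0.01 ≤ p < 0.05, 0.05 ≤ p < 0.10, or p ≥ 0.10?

t = -87.141 / 293.422 = -0.297.
df = n − 2 = 82 − 2 = 80.
One-sided p = P(T_{80} < t) ≈ 0.3836.
So p ≥ 0.10.

p ≥ 0.10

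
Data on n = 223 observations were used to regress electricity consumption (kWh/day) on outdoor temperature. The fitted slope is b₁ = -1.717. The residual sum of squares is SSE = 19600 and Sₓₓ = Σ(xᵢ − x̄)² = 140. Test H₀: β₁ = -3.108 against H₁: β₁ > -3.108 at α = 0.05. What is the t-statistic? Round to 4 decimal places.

MSE = SSE/(n − 2) = 19600/221 = 88.6878.
SE(b₁) = √(MSE/Sₓₓ) = √(88.6878/140) = 0.795917.
t = (-1.717 − (-3.108)) / 0.795917 = 1.7477.
df = n − 2 = 221.
One-sided p ≈ 0.0410, which is < 0.05, so reject H₀.
There is evidence that the true slope on outdoor temperature exceeds -3.108 kWh/day per unit.

t = 1.7477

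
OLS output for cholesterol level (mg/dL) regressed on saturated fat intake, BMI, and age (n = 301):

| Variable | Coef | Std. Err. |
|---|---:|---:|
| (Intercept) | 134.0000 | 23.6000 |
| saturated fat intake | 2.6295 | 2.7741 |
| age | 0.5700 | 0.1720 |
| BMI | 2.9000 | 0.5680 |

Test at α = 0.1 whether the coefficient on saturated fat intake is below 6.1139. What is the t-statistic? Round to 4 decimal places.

t = -1.2560

Read off: b = 2.6295, SE = 2.7741 for saturated fat intake.
H₀: β₁ = 6.1139 vs H₁: β₁ < 6.1139.
t = (2.6295 − 6.1139) / 2.7741 = -1.2560.
df = n − k − 1 = 301 − 3 − 1 = 297.
One-sided p ≈ 0.1050, which is ≥ 0.1, so fail to reject H₀.
The data do not give significant evidence that the true slope on saturated fat intake is below 6.1139 mg/dL per unit, holding the other predictors fixed.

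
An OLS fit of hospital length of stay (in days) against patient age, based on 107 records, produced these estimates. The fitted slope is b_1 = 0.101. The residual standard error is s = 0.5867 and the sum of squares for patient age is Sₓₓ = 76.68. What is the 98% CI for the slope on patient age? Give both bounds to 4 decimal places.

SE(b_1) = s/√Sₓₓ = 0.5867/√76.68 = 0.067.
df = n − 2 = 105.
t* = t_{0.01, 105} = 2.362388.
Margin = t* × SE = 2.362388 × 0.067 = 0.158280.
CI: 0.101 ± 0.158280 → (-0.0573, 0.2593).
With 98% confidence, each one-unit increase in patient age is associated with a change of between -0.0573 and 0.2593 days in hospital length of stay.

(-0.0573, 0.2593)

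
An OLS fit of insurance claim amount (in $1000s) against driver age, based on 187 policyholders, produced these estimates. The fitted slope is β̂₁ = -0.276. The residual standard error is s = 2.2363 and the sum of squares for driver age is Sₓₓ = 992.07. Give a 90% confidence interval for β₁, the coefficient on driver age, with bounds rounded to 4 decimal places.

(-0.3934, -0.1586)

SE(β̂₁) = s/√Sₓₓ = 2.2363/√992.07 = 0.0710001.
df = n − 2 = 185.
t* = t_{0.05, 185} = 1.653132.
Margin = t* × SE = 1.653132 × 0.0710001 = 0.117373.
CI: -0.276 ± 0.117373 → (-0.3934, -0.1586).
With 90% confidence, each one-unit increase in driver age is associated with a change of between -0.3934 and -0.1586 $1000s in insurance claim amount.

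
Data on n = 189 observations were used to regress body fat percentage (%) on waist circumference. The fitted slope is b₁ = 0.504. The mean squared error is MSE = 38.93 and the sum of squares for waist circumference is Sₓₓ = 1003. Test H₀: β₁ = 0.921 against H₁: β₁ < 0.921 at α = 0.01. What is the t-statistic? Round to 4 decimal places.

SE(b₁) = √(MSE/Sₓₓ) = √(38.93/1003) = 0.197012.
t = (0.504 − 0.921) / 0.197012 = -2.1166.
df = n − 2 = 187.
One-sided p ≈ 0.0178, which is ≥ 0.01, so fail to reject H₀.
The data do not give significant evidence that the true slope on waist circumference is below 0.921 % per unit.

t = -2.1166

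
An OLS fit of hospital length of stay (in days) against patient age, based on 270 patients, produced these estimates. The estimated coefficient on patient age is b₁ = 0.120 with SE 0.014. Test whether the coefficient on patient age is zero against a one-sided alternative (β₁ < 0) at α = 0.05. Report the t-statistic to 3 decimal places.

H₀: β₁ = 0 vs H₁: β₁ < 0.
t = (b₁ − β₁⁰)/SE = 0.120 / 0.014 = 8.571.
df = n − 2 = 270 − 2 = 268.
One-sided p ≈ 1.0000, which is ≥ 0.05, so fail to reject H₀.
The data do not give significant evidence that the true slope on patient age is negative.

t = 8.571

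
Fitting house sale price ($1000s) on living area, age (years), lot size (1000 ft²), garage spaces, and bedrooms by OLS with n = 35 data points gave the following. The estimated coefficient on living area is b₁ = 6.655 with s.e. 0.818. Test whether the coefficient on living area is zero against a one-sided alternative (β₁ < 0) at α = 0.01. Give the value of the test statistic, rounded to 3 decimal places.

H₀: β₁ = 0 vs H₁: β₁ < 0.
t = (b₁ − β₁⁰)/SE = 6.655 / 0.818 = 8.136.
df = n − k − 1 = 35 − 5 − 1 = 29.
One-sided p ≈ 1.0000, which is ≥ 0.01, so fail to reject H₀.
The data do not give significant evidence that the true slope on living area is negative, holding the other predictors fixed.

t = 8.136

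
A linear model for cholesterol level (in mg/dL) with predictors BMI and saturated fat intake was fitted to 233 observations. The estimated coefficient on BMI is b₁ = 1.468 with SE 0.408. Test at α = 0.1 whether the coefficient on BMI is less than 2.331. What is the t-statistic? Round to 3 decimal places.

t = -2.115

H₀: β₁ = 2.331 vs H₁: β₁ < 2.331.
t = (b₁ − β₁⁰)/SE = (1.468 − 2.331) / 0.408 = -2.115.
df = n − k − 1 = 233 − 2 − 1 = 230.
One-sided p ≈ 0.0177, which is < 0.1, so reject H₀.
There is evidence that the true slope on BMI is below 2.331 mg/dL per unit, holding the other predictors fixed.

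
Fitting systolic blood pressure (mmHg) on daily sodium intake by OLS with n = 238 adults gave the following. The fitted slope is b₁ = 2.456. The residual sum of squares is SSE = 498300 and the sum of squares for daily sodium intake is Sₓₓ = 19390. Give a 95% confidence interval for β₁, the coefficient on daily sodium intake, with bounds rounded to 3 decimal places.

(1.806, 3.106)

MSE = SSE/(n − 2) = 498300/236 = 2111.44.
SE(b₁) = √(MSE/Sₓₓ) = √(2111.44/19390) = 0.32999.
df = n − 2 = 236.
t* = t_{0.025, 236} = 1.970067.
Margin = t* × SE = 1.970067 × 0.32999 = 0.65010.
CI: 2.456 ± 0.65010 → (1.806, 3.106).
With 95% confidence, each one-unit increase in daily sodium intake is associated with a change of between 1.806 and 3.106 mmHg in systolic blood pressure.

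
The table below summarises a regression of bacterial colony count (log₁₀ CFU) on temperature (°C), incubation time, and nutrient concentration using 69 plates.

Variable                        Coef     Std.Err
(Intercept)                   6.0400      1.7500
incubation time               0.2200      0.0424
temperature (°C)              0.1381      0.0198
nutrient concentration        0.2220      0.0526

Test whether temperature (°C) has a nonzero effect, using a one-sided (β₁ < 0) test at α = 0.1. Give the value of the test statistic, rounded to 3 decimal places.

t = 6.975

Read off: b = 0.1381, SE = 0.0198 for temperature (°C).
H₀: β₁ = 0 vs H₁: β₁ < 0.
t = 0.1381 / 0.0198 = 6.975.
df = n − k − 1 = 69 − 3 − 1 = 65.
One-sided p ≈ 1.0000, which is ≥ 0.1, so fail to reject H₀.
The data do not give significant evidence that the true slope on temperature (°C) is negative, holding the other predictors fixed.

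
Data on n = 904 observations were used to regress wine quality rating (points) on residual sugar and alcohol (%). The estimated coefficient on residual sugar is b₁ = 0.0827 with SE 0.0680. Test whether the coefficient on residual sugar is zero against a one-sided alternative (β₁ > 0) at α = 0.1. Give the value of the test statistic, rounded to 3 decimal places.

H₀: β₁ = 0 vs H₁: β₁ > 0.
t = (b₁ − β₁⁰)/SE = 0.0827 / 0.0680 = 1.216.
df = n − k − 1 = 904 − 2 − 1 = 901.
One-sided p ≈ 0.1121, which is ≥ 0.1, so fail to reject H₀.
The data do not give significant evidence that the true slope on residual sugar is positive, holding the other predictors fixed.

t = 1.216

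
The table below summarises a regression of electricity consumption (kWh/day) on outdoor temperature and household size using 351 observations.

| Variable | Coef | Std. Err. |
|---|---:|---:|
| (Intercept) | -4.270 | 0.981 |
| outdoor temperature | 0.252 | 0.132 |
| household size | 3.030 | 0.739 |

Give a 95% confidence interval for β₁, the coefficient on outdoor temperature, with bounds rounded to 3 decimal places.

(-0.008, 0.512)

Read off: b = 0.252, SE = 0.132 for outdoor temperature.
df = n − k − 1 = 351 − 2 − 1 = 348.
t* = t_{0.025, 348} = 1.966804.
Margin = t* × SE = 1.966804 × 0.132 = 0.25962.
CI: 0.252 ± 0.25962 → (-0.008, 0.512).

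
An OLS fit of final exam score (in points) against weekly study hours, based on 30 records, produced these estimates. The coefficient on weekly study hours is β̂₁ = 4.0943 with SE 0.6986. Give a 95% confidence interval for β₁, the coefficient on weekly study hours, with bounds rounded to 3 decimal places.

df = n − 2 = 30 − 2 = 28.
t* = t_{0.025, 28} = 2.048407.
Margin = t* × SE = 2.048407 × 0.6986 = 1.43102.
CI: 4.0943 ± 1.43102 → (2.663, 5.525).
With 95% confidence, each one-unit increase in weekly study hours is associated with a change of between 2.663 and 5.525 points in final exam score.

(2.663, 5.525)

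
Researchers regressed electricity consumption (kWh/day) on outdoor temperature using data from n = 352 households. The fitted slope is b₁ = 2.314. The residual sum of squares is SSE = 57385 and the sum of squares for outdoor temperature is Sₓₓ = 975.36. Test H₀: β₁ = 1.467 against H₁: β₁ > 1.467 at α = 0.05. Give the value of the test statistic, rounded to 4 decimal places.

MSE = SSE/(n − 2) = 57385/350 = 163.957.
SE(b₁) = √(MSE/Sₓₓ) = √(163.957/975.36) = 0.409999.
t = (2.314 − 1.467) / 0.409999 = 2.0659.
df = n − 2 = 350.
One-sided p ≈ 0.0198, which is < 0.05, so reject H₀.
There is evidence that the true slope on outdoor temperature exceeds 1.467 kWh/day per unit.

t = 2.0659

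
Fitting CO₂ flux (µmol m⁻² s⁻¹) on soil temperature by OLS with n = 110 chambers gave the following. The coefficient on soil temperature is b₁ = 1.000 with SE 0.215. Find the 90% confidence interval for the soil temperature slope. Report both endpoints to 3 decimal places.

df = n − 2 = 110 − 2 = 108.
t* = t_{0.05, 108} = 1.659085.
Margin = t* × SE = 1.659085 × 0.215 = 0.35670.
CI: 1.000 ± 0.35670 → (0.643, 1.357).
With 90% confidence, each one-unit increase in soil temperature is associated with a change of between 0.643 and 1.357 µmol m⁻² s⁻¹ in CO₂ flux.

(0.643, 1.357)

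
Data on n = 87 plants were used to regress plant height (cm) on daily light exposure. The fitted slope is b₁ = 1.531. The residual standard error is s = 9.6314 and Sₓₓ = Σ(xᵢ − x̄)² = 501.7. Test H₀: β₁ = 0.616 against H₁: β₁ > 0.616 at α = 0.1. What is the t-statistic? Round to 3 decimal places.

t = 2.128

SE(b₁) = s/√Sₓₓ = 9.6314/√501.7 = 0.429999.
t = (1.531 − 0.616) / 0.429999 = 2.128.
df = n − 2 = 85.
One-sided p ≈ 0.0181, which is < 0.1, so reject H₀.
There is evidence that the true slope on daily light exposure exceeds 0.616 cm per unit.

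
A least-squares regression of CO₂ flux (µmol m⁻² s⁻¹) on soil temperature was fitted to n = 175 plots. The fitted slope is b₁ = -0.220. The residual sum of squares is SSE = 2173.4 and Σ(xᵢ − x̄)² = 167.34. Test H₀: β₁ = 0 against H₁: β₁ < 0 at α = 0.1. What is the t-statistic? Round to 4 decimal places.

t = -0.8029

MSE = SSE/(n − 2) = 2173.4/173 = 12.563.
SE(b₁) = √(MSE/Sₓₓ) = √(12.563/167.34) = 0.273998.
t = -0.220 / 0.273998 = -0.8029.
df = n − 2 = 173.
One-sided p ≈ 0.2116, which is ≥ 0.1, so fail to reject H₀.
The data do not give significant evidence that the true slope on soil temperature is negative.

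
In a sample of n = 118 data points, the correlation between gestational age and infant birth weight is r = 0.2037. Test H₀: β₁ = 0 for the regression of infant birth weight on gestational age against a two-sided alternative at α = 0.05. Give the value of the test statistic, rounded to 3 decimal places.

t = 2.241

t = r·√(n − 2)/√(1 − r²) = 0.2037·√116/√0.958506 = 2.241.
df = n − 2 = 116.
Two-sided p ≈ 0.0269, which is < 0.05, so reject H₀.
There is evidence of a linear association between gestational age and infant birth weight.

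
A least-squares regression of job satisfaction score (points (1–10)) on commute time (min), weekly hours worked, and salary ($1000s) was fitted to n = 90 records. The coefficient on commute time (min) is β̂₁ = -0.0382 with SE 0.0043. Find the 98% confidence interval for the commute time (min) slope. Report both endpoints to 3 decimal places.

(-0.048, -0.028)

df = n − k − 1 = 90 − 3 − 1 = 86.
t* = t_{0.01, 86} = 2.370493.
Margin = t* × SE = 2.370493 × 0.0043 = 0.01019.
CI: -0.0382 ± 0.01019 → (-0.048, -0.028).
With 98% confidence, each one-unit increase in commute time (min) is associated with a change of between -0.048 and -0.028 points (1–10) in job satisfaction score, holding the other predictors fixed.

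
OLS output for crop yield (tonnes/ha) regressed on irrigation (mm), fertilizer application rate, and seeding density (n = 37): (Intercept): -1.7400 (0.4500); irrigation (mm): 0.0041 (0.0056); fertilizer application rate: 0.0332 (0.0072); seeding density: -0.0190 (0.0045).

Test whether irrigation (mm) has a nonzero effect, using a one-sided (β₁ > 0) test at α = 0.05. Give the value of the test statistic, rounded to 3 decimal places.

Read off: b = 0.0041, SE = 0.0056 for irrigation (mm).
H₀: β₁ = 0 vs H₁: β₁ > 0.
t = 0.0041 / 0.0056 = 0.732.
df = n − k − 1 = 37 − 3 − 1 = 33.
One-sided p ≈ 0.2346, which is ≥ 0.05, so fail to reject H₀.
The data do not give significant evidence that the true slope on irrigation (mm) is positive, holding the other predictors fixed.

t = 0.732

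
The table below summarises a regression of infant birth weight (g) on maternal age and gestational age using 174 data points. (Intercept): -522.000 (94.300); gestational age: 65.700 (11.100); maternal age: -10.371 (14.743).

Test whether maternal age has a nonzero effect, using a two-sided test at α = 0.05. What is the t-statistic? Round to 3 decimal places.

t = -0.703

Read off: b = -10.371, SE = 14.743 for maternal age.
H₀: β₁ = 0 vs H₁: β₁ ≠ 0.
t = -10.371 / 14.743 = -0.703.
df = n − k − 1 = 174 − 2 − 1 = 171.
Two-sided p ≈ 0.4827, which is ≥ 0.05, so fail to reject H₀.
The data do not give significant evidence of an association between maternal age and infant birth weight, after adjusting for the other predictors.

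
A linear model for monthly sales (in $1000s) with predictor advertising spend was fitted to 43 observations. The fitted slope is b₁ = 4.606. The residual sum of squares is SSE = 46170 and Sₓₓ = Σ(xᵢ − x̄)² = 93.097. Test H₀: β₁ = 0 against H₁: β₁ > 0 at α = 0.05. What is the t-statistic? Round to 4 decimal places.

t = 1.3244

MSE = SSE/(n − 2) = 46170/41 = 1126.1.
SE(b₁) = √(MSE/Sₓₓ) = √(1126.1/93.097) = 3.47792.
t = 4.606 / 3.47792 = 1.3244.
df = n − 2 = 41.
One-sided p ≈ 0.0964, which is ≥ 0.05, so fail to reject H₀.
The data do not give significant evidence that the true slope on advertising spend is positive.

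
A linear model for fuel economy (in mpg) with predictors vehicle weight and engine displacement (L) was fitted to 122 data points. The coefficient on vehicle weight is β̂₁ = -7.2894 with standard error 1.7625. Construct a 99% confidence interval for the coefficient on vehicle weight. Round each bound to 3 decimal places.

(-11.903, -2.676)

df = n − k − 1 = 122 − 2 − 1 = 119.
t* = t_{0.005, 119} = 2.617776.
Margin = t* × SE = 2.617776 × 1.7625 = 4.61383.
CI: -7.2894 ± 4.61383 → (-11.903, -2.676).
With 99% confidence, each one-unit increase in vehicle weight is associated with a change of between -11.903 and -2.676 mpg in fuel economy, holding the other predictors fixed.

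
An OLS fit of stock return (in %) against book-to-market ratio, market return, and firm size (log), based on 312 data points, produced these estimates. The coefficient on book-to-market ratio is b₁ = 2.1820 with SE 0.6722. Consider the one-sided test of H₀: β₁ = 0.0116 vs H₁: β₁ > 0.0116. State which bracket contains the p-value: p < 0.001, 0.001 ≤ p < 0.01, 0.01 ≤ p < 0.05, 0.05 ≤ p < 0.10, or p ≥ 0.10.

p < 0.001

t = (2.1820 − 0.0116) / 0.6722 = 3.229.
df = n − k − 1 = 312 − 3 − 1 = 308.
One-sided p = P(T_{308} > t) ≈ 0.0007.
So p < 0.001.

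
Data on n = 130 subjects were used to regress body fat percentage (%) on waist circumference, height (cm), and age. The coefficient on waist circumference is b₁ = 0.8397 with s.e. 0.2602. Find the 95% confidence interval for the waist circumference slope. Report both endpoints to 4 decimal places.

(0.3248, 1.3546)

df = n − k − 1 = 130 − 3 − 1 = 126.
t* = t_{0.025, 126} = 1.978971.
Margin = t* × SE = 1.978971 × 0.2602 = 0.514928.
CI: 0.8397 ± 0.514928 → (0.3248, 1.3546).
With 95% confidence, each one-unit increase in waist circumference is associated with a change of between 0.3248 and 1.3546 % in body fat percentage, holding the other predictors fixed.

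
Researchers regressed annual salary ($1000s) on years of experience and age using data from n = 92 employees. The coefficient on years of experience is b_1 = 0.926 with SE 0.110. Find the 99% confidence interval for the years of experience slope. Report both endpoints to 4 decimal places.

(0.6365, 1.2155)

df = n − k − 1 = 92 − 2 − 1 = 89.
t* = t_{0.005, 89} = 2.632204.
Margin = t* × SE = 2.632204 × 0.110 = 0.289542.
CI: 0.926 ± 0.289542 → (0.6365, 1.2155).
With 99% confidence, each one-unit increase in years of experience is associated with a change of between 0.6365 and 1.2155 $1000s in annual salary, holding the other predictors fixed.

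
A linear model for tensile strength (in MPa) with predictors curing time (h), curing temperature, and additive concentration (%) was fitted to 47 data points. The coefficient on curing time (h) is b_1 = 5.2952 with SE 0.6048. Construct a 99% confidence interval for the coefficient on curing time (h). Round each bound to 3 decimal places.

(3.665, 6.925)

df = n − k − 1 = 47 − 3 − 1 = 43.
t* = t_{0.005, 43} = 2.695102.
Margin = t* × SE = 2.695102 × 0.6048 = 1.63000.
CI: 5.2952 ± 1.63000 → (3.665, 6.925).
With 99% confidence, each one-unit increase in curing time (h) is associated with a change of between 3.665 and 6.925 MPa in tensile strength, holding the other predictors fixed.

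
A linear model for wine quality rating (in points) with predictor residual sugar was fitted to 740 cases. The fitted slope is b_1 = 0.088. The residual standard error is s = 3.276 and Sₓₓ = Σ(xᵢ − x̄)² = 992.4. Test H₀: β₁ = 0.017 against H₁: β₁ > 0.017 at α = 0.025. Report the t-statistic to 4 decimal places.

t = 0.6827

SE(b_1) = s/√Sₓₓ = 3.276/√992.4 = 0.103992.
t = (0.088 − 0.017) / 0.103992 = 0.6827.
df = n − 2 = 738.
One-sided p ≈ 0.2475, which is ≥ 0.025, so fail to reject H₀.
The data do not give significant evidence that the true slope on residual sugar exceeds 0.017 points per unit.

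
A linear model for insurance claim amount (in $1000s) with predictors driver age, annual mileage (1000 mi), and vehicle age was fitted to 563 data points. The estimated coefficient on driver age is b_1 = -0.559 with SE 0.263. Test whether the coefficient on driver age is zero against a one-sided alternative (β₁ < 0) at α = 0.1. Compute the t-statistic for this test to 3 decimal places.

H₀: β₁ = 0 vs H₁: β₁ < 0.
t = (b_1 − β₁⁰)/SE = -0.559 / 0.263 = -2.125.
df = n − k − 1 = 563 − 3 − 1 = 559.
One-sided p ≈ 0.0170, which is < 0.1, so reject H₀.
There is evidence that the true slope on driver age is negative, holding the other predictors fixed.

t = -2.125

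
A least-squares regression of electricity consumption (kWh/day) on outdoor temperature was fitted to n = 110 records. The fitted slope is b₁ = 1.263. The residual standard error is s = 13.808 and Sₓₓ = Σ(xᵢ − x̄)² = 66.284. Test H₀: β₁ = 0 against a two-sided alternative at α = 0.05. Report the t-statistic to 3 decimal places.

t = 0.745

SE(b₁) = s/√Sₓₓ = 13.808/√66.284 = 1.696.
t = 1.263 / 1.696 = 0.745.
df = n − 2 = 108.
Two-sided p ≈ 0.4581, which is ≥ 0.05, so fail to reject H₀.
The data do not give significant evidence of an association between outdoor temperature and electricity consumption.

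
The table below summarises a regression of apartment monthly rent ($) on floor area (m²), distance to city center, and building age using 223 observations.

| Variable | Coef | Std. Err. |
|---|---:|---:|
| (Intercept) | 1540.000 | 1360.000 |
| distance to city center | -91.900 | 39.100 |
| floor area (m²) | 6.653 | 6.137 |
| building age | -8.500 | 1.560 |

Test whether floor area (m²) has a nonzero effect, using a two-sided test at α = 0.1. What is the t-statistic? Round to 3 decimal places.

t = 1.084

Read off: b = 6.653, SE = 6.137 for floor area (m²).
H₀: β₁ = 0 vs H₁: β₁ ≠ 0.
t = 6.653 / 6.137 = 1.084.
df = n − k − 1 = 223 − 3 − 1 = 219.
Two-sided p ≈ 0.2795, which is ≥ 0.1, so fail to reject H₀.
The data do not give significant evidence of an association between floor area (m²) and apartment monthly rent, after adjusting for the other predictors.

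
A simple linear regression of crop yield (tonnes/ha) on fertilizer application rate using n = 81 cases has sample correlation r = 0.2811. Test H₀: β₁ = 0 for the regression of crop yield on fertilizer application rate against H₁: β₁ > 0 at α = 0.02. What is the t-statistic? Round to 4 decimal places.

t = r·√(n − 2)/√(1 − r²) = 0.2811·√79/√0.920983 = 2.6034.
df = n − 2 = 79.
One-sided p ≈ 0.0055, which is < 0.02, so reject H₀.
There is evidence of a linear association between fertilizer application rate and crop yield.

t = 2.6034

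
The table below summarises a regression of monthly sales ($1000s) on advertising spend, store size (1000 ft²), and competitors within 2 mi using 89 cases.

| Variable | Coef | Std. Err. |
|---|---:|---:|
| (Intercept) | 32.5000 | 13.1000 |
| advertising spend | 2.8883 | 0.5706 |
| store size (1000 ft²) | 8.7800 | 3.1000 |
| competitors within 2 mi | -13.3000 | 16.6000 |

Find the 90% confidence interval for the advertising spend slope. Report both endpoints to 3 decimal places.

Read off: b = 2.8883, SE = 0.5706 for advertising spend.
df = n − k − 1 = 89 − 3 − 1 = 85.
t* = t_{0.05, 85} = 1.662978.
Margin = t* × SE = 1.662978 × 0.5706 = 0.94890.
CI: 2.8883 ± 0.94890 → (1.939, 3.837).

(1.939, 3.837)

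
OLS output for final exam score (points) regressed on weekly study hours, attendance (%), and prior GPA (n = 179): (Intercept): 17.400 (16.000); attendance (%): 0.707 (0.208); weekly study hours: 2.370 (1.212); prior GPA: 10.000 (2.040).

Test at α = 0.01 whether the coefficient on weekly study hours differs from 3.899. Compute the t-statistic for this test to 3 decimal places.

t = -1.262

Read off: b = 2.370, SE = 1.212 for weekly study hours.
H₀: β₁ = 3.899 vs H₁: β₁ ≠ 3.899.
t = (2.370 − 3.899) / 1.212 = -1.262.
df = n − k − 1 = 179 − 3 − 1 = 175.
Two-sided p ≈ 0.2088, which is ≥ 0.01, so fail to reject H₀.
The data are consistent with a true slope of 3.899 points per unit of weekly study hours, holding the other predictors fixed.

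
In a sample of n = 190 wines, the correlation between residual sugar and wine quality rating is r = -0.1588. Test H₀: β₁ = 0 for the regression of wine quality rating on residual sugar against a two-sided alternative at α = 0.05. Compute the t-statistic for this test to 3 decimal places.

t = r·√(n − 2)/√(1 − r²) = -0.1588·√188/√0.974783 = -2.205.
df = n − 2 = 188.
Two-sided p ≈ 0.0286, which is < 0.05, so reject H₀.
There is evidence of a linear association between residual sugar and wine quality rating.

t = -2.205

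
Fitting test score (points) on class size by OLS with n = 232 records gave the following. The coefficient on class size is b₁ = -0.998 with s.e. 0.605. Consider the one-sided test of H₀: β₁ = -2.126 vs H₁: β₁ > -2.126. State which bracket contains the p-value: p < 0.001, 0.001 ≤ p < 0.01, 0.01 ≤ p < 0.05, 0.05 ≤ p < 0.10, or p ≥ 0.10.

0.01 ≤ p < 0.05

t = (-0.998 − (-2.126)) / 0.605 = 1.864.
df = n − 2 = 232 − 2 = 230.
One-sided p = P(T_{230} > t) ≈ 0.0318.
So 0.01 ≤ p < 0.05.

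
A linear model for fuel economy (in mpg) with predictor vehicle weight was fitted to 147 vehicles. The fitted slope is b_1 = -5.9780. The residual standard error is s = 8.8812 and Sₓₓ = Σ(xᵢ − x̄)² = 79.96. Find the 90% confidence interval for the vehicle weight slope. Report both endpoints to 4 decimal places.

(-7.6222, -4.3338)

SE(b_1) = s/√Sₓₓ = 8.8812/√79.96 = 0.993197.
df = n − 2 = 145.
t* = t_{0.05, 145} = 1.65543.
Margin = t* × SE = 1.65543 × 0.993197 = 1.644168.
CI: -5.9780 ± 1.644168 → (-7.6222, -4.3338).
With 90% confidence, each one-unit increase in vehicle weight is associated with a change of between -7.6222 and -4.3338 mpg in fuel economy.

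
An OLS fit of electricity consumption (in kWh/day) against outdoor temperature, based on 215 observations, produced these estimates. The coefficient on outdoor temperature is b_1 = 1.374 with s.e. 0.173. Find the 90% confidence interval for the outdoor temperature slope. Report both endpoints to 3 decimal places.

(1.088, 1.660)

df = n − 2 = 215 − 2 = 213.
t* = t_{0.05, 213} = 1.652039.
Margin = t* × SE = 1.652039 × 0.173 = 0.28580.
CI: 1.374 ± 0.28580 → (1.088, 1.660).
With 90% confidence, each one-unit increase in outdoor temperature is associated with a change of between 1.088 and 1.660 kWh/day in electricity consumption.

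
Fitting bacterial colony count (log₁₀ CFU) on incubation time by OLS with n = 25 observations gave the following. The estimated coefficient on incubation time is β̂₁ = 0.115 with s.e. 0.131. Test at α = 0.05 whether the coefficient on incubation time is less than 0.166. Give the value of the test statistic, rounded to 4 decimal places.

H₀: β₁ = 0.166 vs H₁: β₁ < 0.166.
t = (β̂₁ − β₁⁰)/SE = (0.115 − 0.166) / 0.131 = -0.3893.
df = n − 2 = 25 − 2 = 23.
One-sided p ≈ 0.3503, which is ≥ 0.05, so fail to reject H₀.
The data do not give significant evidence that the true slope on incubation time is below 0.166 log₁₀ CFU per unit.

t = -0.3893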